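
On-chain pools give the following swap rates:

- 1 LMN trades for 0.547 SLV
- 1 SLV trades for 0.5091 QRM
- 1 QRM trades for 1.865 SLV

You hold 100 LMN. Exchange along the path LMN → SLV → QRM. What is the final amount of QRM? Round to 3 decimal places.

27.848

100 LMN × 0.547 = 54.7 SLV
54.7 SLV × 0.5091 = 27.84777 QRM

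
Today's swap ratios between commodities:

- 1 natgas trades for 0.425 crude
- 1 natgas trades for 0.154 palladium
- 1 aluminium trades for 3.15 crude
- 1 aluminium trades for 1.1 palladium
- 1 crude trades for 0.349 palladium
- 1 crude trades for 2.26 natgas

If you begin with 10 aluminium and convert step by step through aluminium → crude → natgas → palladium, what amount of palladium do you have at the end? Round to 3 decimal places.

10.963

10 aluminium × 3.15 = 31.5 crude
31.5 crude × 2.26 = 71.19 natgas
71.19 natgas × 0.154 = 10.96326 palladium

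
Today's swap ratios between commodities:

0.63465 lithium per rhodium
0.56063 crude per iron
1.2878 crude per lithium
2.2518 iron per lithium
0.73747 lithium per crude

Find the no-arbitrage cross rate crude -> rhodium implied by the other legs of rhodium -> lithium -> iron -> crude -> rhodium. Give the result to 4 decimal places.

Known legs of the cycle: 0.63465 × 2.2518 × 0.56063 = 0.8011990632681
For no arbitrage the full-cycle product must be 1, so the missing rate is 1 / 0.8011990632681 ≈ 1.248129.

1.2481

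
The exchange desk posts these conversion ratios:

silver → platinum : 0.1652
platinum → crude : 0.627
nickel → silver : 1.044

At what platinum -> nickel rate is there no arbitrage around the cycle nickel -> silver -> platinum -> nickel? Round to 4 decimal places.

5.7982

Known legs of the cycle: 1.044 × 0.1652 = 0.1724688
For no arbitrage the full-cycle product must be 1, so the missing rate is 1 / 0.1724688 ≈ 5.798150.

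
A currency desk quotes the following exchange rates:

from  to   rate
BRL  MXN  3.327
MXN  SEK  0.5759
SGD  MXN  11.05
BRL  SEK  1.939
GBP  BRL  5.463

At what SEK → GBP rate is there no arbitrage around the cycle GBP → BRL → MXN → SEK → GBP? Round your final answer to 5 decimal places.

Known legs of the cycle: 5.463 × 3.327 × 0.5759 = 10.4672134359
For no arbitrage the full-cycle product must be 1, so the missing rate is 1 / 10.4672134359 ≈ 0.0955364.

0.09554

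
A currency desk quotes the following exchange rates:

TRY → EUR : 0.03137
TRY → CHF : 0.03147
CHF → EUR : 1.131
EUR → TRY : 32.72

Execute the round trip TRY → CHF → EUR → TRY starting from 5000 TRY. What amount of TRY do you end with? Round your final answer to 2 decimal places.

5822.94

5000 TRY × 0.03147 = 157.35 CHF
157.35 CHF × 1.131 = 177.96285 EUR
177.96285 EUR × 32.72 = 5822.944452 TRY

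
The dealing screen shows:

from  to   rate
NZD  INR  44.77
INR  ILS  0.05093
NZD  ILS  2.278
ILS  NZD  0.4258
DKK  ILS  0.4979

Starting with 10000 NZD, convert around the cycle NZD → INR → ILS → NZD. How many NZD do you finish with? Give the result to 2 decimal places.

9708.82

10000 NZD × 44.77 = 447700 INR
447700 INR × 0.05093 = 22801.361 ILS
22801.361 ILS × 0.4258 = 9708.8195138 NZD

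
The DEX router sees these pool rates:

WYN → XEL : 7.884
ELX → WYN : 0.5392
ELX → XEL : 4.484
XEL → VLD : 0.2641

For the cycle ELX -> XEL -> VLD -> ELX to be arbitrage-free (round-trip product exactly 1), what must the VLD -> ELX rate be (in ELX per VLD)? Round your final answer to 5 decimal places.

0.84443

Known legs of the cycle: 4.484 × 0.2641 = 1.1842244
For no arbitrage the full-cycle product must be 1, so the missing rate is 1 / 1.1842244 ≈ 0.8444346.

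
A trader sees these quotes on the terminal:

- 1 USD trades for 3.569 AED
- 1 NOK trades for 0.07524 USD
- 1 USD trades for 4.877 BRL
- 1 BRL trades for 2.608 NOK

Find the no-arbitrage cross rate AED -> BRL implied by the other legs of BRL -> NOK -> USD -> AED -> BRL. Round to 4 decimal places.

1.4279

Known legs of the cycle: 2.608 × 0.07524 × 3.569 = 0.70033030848
For no arbitrage the full-cycle product must be 1, so the missing rate is 1 / 0.70033030848 ≈ 1.427898.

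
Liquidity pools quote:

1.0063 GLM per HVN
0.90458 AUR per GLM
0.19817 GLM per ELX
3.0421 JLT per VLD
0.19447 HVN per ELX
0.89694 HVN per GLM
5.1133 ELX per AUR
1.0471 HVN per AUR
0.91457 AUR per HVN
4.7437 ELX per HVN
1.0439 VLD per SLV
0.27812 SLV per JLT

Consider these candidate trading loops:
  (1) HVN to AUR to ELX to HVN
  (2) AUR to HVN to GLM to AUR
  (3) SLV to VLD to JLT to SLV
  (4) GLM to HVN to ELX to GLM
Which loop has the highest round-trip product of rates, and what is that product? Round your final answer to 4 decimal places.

(1) 0.91457 × 5.1133 × 0.19447 = 0.90943
(2) 1.0471 × 1.0063 × 0.90458 = 0.95315
(3) 1.0439 × 3.0421 × 0.27812 = 0.88321
(4) 0.89694 × 4.7437 × 0.19817 = 0.84318
Highest is cycle (2) at 0.9532 (≤1, no arbitrage).

0.9532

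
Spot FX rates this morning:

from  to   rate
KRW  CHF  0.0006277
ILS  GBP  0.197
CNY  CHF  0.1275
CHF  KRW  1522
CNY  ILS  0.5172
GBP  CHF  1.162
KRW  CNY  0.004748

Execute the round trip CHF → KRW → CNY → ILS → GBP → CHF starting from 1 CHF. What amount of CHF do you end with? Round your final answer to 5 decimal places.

1 CHF × 1522 = 1522 KRW
1522 KRW × 0.004748 = 7.226456 CNY
7.226456 CNY × 0.5172 = 3.7375230432 ILS
3.7375230432 ILS × 0.197 = 0.7362920395104 GBP
0.7362920395104 GBP × 1.162 = 0.8555713499110848 CHF

0.85557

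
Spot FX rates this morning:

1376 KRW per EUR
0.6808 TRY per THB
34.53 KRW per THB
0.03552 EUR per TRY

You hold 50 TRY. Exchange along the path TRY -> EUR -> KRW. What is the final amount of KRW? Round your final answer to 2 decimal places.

50 TRY × 0.03552 = 1.776 EUR
1.776 EUR × 1376 = 2443.776 KRW

2443.78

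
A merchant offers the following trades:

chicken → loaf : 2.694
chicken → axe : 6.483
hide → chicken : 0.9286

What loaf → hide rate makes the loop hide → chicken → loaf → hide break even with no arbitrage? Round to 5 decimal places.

0.39974

Known legs of the cycle: 0.9286 × 2.694 = 2.5016484
For no arbitrage the full-cycle product must be 1, so the missing rate is 1 / 2.5016484 ≈ 0.3997364.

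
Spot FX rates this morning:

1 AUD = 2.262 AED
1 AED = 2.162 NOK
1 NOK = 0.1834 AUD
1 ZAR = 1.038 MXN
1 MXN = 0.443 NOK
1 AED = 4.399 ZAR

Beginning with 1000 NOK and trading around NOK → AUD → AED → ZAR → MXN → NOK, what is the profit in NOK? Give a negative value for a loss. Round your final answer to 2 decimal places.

-160.84

1000 NOK × 0.1834 = 183.4 AUD
183.4 AUD × 2.262 = 414.8508 AED
414.8508 AED × 4.399 = 1824.9286692 ZAR
1824.9286692 ZAR × 1.038 = 1894.2759586296 MXN
1894.2759586296 MXN × 0.443 = 839.1642496729128 NOK
Net change: 839.1642496729128 − 1000 = -160.8357503270872 NOK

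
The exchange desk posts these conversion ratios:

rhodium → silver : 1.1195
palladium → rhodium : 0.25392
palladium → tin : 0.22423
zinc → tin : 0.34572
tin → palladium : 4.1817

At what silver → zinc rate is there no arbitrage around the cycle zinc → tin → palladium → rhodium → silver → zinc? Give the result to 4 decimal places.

Known legs of the cycle: 0.34572 × 4.1817 × 0.25392 × 1.1195 = 0.41095889451903456
For no arbitrage the full-cycle product must be 1, so the missing rate is 1 / 0.41095889451903456 ≈ 2.433333.

2.4333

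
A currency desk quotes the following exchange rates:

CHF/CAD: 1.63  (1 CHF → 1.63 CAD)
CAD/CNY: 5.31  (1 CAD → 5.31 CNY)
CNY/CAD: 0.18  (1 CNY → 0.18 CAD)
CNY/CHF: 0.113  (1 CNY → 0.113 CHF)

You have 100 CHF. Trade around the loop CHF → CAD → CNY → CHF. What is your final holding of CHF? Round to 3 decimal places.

97.805

100 CHF × 1.63 = 163 CAD
163 CAD × 5.31 = 865.53 CNY
865.53 CNY × 0.113 = 97.80489 CHF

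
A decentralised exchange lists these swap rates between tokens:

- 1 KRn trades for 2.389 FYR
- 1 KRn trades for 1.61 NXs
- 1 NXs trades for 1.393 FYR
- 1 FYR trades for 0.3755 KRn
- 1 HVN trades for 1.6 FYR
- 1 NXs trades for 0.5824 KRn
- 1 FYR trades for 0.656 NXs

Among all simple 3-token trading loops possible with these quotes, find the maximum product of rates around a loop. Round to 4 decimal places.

0.9127

KRn→FYR→NXs→KRn: 2.389 × 0.656 × 0.5824 = 0.91273
KRn→NXs→FYR→KRn: 1.61 × 1.393 × 0.3755 = 0.84215
Maximum is KRn→FYR→NXs→KRn at 0.9127; no arbitrage — every cycle loses value.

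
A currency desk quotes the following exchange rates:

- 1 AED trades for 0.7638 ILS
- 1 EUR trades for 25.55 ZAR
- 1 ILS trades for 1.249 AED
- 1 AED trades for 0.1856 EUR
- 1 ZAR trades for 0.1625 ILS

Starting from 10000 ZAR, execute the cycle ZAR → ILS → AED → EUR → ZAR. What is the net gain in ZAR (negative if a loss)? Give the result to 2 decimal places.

10000 ZAR × 0.1625 = 1625 ILS
1625 ILS × 1.249 = 2029.625 AED
2029.625 AED × 0.1856 = 376.6984 EUR
376.6984 EUR × 25.55 = 9624.64412 ZAR
Net change: 9624.64412 − 10000 = -375.35588 ZAR

-375.36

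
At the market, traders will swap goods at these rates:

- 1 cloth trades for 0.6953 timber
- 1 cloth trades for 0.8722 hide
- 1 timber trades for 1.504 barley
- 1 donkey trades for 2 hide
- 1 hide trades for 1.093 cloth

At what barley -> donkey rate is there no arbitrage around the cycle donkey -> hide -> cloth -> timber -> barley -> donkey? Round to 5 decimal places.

Known legs of the cycle: 2 × 1.093 × 0.6953 × 1.504 = 2.2859684032
For no arbitrage the full-cycle product must be 1, so the missing rate is 1 / 2.2859684032 ≈ 0.4374514.

0.43745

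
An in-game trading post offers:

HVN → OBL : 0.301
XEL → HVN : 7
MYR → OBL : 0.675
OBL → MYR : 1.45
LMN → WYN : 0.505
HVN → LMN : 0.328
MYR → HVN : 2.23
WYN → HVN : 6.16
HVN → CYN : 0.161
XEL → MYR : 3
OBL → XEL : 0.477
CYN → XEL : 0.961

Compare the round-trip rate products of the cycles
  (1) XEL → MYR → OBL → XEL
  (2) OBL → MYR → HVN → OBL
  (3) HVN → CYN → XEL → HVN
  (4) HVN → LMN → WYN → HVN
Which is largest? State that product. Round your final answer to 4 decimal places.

(1) 3 × 0.675 × 0.477 = 0.96593
(2) 1.45 × 2.23 × 0.301 = 0.97328
(3) 0.161 × 0.961 × 7 = 1.08305
(4) 0.328 × 0.505 × 6.16 = 1.02034
Highest is cycle (3) at 1.0830 (>1, arbitrage).

1.0830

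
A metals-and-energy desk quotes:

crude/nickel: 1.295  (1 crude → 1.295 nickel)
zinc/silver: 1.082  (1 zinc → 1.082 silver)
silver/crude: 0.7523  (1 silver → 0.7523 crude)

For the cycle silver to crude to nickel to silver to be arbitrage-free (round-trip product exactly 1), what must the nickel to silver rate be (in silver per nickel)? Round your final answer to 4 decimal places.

1.0265

Known legs of the cycle: 0.7523 × 1.295 = 0.9742285
For no arbitrage the full-cycle product must be 1, so the missing rate is 1 / 0.9742285 ≈ 1.026453.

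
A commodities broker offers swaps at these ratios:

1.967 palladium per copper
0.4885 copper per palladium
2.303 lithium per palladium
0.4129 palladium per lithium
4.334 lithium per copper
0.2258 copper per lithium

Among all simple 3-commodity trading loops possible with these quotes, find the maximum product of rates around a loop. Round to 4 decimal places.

1.0229

palladium→lithium→copper→palladium: 2.303 × 0.2258 × 1.967 = 1.02287
palladium→copper→lithium→palladium: 0.4885 × 4.334 × 0.4129 = 0.87417
Maximum is palladium→lithium→copper→palladium at 1.0229; arbitrage exists.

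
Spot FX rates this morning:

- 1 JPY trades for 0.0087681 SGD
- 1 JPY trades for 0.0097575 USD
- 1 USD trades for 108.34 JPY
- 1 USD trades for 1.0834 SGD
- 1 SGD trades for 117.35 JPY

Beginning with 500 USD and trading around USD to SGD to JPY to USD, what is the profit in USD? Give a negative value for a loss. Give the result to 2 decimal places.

500 USD × 1.0834 = 541.7 SGD
541.7 SGD × 117.35 = 63568.495 JPY
63568.495 JPY × 0.0097575 = 620.2695899625 USD
Net change: 620.2695899625 − 500 = 120.2695899625 USD

120.27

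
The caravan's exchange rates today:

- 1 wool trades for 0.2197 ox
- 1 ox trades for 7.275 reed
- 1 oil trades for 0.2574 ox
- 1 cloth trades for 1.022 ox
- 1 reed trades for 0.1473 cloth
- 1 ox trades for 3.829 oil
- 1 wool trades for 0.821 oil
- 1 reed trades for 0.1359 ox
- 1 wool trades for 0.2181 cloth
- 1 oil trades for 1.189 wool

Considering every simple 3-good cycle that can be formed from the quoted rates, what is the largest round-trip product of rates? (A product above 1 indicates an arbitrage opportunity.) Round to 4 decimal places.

1.0952

reed→cloth→ox→reed: 0.1473 × 1.022 × 7.275 = 1.09518
ox→oil→wool→ox: 3.829 × 1.189 × 0.2197 = 1.00022
Maximum is reed→cloth→ox→reed at 1.0952; arbitrage exists.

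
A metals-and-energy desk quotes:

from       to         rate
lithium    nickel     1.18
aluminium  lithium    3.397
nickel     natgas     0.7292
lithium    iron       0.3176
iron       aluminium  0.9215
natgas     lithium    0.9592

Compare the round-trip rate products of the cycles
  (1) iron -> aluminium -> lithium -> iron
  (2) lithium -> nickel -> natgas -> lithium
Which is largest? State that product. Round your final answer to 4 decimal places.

0.9942

(1) 0.9215 × 3.397 × 0.3176 = 0.99419
(2) 1.18 × 0.7292 × 0.9592 = 0.82535
Highest is cycle (1) at 0.9942 (≤1, no arbitrage).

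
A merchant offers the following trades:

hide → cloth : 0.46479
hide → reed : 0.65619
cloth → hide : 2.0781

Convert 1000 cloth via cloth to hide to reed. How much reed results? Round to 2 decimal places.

1000 cloth × 2.0781 = 2078.1 hide
2078.1 hide × 0.65619 = 1363.628439 reed

1363.63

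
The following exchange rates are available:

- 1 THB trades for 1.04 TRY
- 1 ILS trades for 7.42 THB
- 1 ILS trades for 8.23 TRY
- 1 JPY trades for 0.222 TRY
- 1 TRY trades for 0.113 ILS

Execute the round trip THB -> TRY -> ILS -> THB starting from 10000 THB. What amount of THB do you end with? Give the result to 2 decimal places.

10000 THB × 1.04 = 10400 TRY
10400 TRY × 0.113 = 1175.2 ILS
1175.2 ILS × 7.42 = 8719.984 THB

8719.98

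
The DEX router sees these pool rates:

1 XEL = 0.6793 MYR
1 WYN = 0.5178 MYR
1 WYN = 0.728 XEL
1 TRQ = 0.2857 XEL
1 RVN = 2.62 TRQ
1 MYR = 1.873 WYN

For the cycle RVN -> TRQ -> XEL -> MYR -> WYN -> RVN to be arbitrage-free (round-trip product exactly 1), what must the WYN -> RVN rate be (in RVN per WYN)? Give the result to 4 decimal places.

Known legs of the cycle: 2.62 × 0.2857 × 0.6793 × 1.873 = 0.9523814408326
For no arbitrage the full-cycle product must be 1, so the missing rate is 1 / 0.9523814408326 ≈ 1.049999.

1.0500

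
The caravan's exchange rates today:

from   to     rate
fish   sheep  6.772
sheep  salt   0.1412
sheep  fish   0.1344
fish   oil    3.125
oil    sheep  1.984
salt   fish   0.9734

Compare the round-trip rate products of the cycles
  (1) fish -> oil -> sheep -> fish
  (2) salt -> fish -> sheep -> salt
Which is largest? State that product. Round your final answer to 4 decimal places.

0.9308

(1) 3.125 × 1.984 × 0.1344 = 0.83328
(2) 0.9734 × 6.772 × 0.1412 = 0.93077
Highest is cycle (2) at 0.9308 (≤1, no arbitrage).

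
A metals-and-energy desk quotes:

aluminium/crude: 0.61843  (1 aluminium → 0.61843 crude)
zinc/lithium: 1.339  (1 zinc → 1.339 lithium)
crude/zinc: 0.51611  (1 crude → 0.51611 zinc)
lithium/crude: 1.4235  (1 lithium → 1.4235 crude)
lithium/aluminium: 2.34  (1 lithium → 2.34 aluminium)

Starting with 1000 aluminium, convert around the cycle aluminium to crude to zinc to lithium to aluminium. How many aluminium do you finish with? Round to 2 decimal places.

1000.07

1000 aluminium × 0.61843 = 618.43 crude
618.43 crude × 0.51611 = 319.1779073 zinc
319.1779073 zinc × 1.339 = 427.3792178747 lithium
427.3792178747 lithium × 2.34 = 1000.067369826798 aluminium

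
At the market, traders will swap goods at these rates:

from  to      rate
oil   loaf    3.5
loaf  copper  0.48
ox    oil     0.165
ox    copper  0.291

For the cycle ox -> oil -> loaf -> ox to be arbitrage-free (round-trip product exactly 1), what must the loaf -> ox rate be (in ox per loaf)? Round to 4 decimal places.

1.7316

Known legs of the cycle: 0.165 × 3.5 = 0.5775
For no arbitrage the full-cycle product must be 1, so the missing rate is 1 / 0.5775 ≈ 1.731602.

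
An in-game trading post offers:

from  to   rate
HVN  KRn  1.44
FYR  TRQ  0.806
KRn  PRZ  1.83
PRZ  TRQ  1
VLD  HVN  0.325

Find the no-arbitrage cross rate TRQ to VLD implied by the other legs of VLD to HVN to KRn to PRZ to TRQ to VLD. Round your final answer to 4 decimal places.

Known legs of the cycle: 0.325 × 1.44 × 1.83 × 1 = 0.85644
For no arbitrage the full-cycle product must be 1, so the missing rate is 1 / 0.85644 ≈ 1.167624.

1.1676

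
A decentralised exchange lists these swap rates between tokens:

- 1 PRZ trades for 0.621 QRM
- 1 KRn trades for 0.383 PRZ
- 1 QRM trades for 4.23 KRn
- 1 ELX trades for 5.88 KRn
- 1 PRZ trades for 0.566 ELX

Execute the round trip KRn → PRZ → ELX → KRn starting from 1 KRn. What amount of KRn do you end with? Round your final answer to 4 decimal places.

1 KRn × 0.383 = 0.383 PRZ
0.383 PRZ × 0.566 = 0.216778 ELX
0.216778 ELX × 5.88 = 1.27465464 KRn

1.2747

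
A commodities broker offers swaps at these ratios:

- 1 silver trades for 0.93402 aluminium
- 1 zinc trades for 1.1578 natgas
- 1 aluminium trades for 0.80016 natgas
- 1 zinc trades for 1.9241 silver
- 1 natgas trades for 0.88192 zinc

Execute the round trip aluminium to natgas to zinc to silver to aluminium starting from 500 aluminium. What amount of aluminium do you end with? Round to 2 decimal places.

634.10

500 aluminium × 0.80016 = 400.08 natgas
400.08 natgas × 0.88192 = 352.8385536 zinc
352.8385536 zinc × 1.9241 = 678.89666098176 silver
678.89666098176 silver × 0.93402 = 634.1030592901834752 aluminium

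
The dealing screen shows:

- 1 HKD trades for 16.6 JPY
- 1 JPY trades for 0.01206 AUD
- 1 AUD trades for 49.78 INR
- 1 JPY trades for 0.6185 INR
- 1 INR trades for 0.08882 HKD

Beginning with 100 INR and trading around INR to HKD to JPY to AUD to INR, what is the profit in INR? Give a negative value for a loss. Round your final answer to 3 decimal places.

100 INR × 0.08882 = 8.882 HKD
8.882 HKD × 16.6 = 147.4412 JPY
147.4412 JPY × 0.01206 = 1.778140872 AUD
1.778140872 AUD × 49.78 = 88.51585260816 INR
Net change: 88.51585260816 − 100 = -11.48414739184 INR

-11.484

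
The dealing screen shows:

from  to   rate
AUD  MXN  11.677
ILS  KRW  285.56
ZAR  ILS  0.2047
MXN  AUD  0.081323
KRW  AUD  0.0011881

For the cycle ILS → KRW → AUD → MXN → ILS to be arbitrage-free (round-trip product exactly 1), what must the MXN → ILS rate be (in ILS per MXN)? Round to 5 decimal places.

Known legs of the cycle: 285.56 × 0.0011881 × 11.677 = 3.961700582972
For no arbitrage the full-cycle product must be 1, so the missing rate is 1 / 3.961700582972 ≈ 0.2524169.

0.25242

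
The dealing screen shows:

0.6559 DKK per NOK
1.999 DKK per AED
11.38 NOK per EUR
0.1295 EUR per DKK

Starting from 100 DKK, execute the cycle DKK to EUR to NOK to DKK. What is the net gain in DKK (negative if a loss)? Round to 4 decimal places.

100 DKK × 0.1295 = 12.95 EUR
12.95 EUR × 11.38 = 147.371 NOK
147.371 NOK × 0.6559 = 96.6606389 DKK
Net change: 96.6606389 − 100 = -3.3393611 DKK

-3.3394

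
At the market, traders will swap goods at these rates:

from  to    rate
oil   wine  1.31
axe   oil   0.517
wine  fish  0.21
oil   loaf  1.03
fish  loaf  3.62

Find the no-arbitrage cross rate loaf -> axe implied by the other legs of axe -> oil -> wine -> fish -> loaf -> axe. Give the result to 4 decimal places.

Known legs of the cycle: 0.517 × 1.31 × 0.21 × 3.62 = 0.514860654
For no arbitrage the full-cycle product must be 1, so the missing rate is 1 / 0.514860654 ≈ 1.942273.

1.9423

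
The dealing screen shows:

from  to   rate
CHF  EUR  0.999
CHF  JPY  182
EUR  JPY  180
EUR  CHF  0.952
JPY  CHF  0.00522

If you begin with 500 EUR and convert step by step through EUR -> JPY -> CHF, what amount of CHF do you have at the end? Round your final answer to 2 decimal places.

500 EUR × 180 = 90000 JPY
90000 JPY × 0.00522 = 469.8 CHF

469.80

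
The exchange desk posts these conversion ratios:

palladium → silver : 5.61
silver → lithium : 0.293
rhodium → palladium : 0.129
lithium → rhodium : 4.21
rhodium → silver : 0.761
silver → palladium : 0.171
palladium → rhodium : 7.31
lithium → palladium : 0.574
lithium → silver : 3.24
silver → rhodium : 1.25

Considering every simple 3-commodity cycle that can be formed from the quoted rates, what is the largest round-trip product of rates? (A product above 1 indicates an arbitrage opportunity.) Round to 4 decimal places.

silver→palladium→rhodium→silver: 0.171 × 7.31 × 0.761 = 0.95126
silver→lithium→palladium→silver: 0.293 × 0.574 × 5.61 = 0.94350
silver→lithium→rhodium→silver: 0.293 × 4.21 × 0.761 = 0.93872
silver→rhodium→palladium→silver: 1.25 × 0.129 × 5.61 = 0.90461
Maximum is silver→palladium→rhodium→silver at 0.9513; no arbitrage — every cycle loses value.

0.9513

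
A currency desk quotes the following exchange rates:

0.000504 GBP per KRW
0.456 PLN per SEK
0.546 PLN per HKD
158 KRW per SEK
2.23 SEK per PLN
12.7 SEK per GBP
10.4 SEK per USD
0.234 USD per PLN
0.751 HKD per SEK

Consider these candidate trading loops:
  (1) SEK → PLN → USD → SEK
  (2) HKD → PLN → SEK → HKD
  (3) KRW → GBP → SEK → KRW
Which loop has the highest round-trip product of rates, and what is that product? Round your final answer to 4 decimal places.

(1) 0.456 × 0.234 × 10.4 = 1.10972
(2) 0.546 × 2.23 × 0.751 = 0.91440
(3) 0.000504 × 12.7 × 158 = 1.01133
Highest is cycle (1) at 1.1097 (>1, arbitrage).

1.1097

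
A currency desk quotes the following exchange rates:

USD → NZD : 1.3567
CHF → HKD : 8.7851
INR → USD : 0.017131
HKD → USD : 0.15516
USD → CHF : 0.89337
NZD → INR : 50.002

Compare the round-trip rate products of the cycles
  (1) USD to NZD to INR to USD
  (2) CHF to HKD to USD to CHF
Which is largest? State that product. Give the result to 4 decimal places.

(1) 1.3567 × 50.002 × 0.017131 = 1.16213
(2) 8.7851 × 0.15516 × 0.89337 = 1.21775
Highest is cycle (2) at 1.2177 (>1, arbitrage).

1.2177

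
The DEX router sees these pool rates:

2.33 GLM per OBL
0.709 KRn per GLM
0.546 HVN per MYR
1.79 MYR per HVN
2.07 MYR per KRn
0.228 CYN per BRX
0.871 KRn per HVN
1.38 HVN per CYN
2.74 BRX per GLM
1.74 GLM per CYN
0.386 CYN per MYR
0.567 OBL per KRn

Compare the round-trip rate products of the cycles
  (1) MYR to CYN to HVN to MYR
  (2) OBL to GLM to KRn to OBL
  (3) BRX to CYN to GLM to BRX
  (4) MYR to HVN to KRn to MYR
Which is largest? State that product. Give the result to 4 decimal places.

(1) 0.386 × 1.38 × 1.79 = 0.95350
(2) 2.33 × 0.709 × 0.567 = 0.93667
(3) 0.228 × 1.74 × 2.74 = 1.08701
(4) 0.546 × 0.871 × 2.07 = 0.98442
Highest is cycle (3) at 1.0870 (>1, arbitrage).

1.0870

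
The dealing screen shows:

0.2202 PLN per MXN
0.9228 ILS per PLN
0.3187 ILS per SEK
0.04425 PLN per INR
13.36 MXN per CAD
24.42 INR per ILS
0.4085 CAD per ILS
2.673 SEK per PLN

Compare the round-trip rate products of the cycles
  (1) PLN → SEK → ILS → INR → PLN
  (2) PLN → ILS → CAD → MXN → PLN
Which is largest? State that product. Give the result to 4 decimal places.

1.1090

(1) 2.673 × 0.3187 × 24.42 × 0.04425 = 0.92053
(2) 0.9228 × 0.4085 × 13.36 × 0.2202 = 1.10898
Highest is cycle (2) at 1.1090 (>1, arbitrage).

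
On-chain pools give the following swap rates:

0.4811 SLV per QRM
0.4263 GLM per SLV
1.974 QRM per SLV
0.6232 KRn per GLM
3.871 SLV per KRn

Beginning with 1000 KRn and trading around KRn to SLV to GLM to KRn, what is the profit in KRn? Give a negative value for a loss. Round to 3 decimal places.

28.409

1000 KRn × 3.871 = 3871 SLV
3871 SLV × 0.4263 = 1650.2073 GLM
1650.2073 GLM × 0.6232 = 1028.40918936 KRn
Net change: 1028.40918936 − 1000 = 28.40918936 KRn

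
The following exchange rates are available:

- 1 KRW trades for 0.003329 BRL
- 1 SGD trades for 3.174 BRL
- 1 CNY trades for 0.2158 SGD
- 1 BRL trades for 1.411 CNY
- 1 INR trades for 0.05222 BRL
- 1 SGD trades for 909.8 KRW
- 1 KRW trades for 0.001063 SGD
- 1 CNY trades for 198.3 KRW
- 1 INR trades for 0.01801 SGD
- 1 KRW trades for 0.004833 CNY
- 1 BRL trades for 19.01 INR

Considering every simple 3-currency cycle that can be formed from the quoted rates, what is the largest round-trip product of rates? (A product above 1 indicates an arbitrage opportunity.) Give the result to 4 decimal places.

1.0867

BRL→INR→SGD→BRL: 19.01 × 0.01801 × 3.174 = 1.08668
BRL→CNY→SGD→BRL: 1.411 × 0.2158 × 3.174 = 0.96646
CNY→SGD→KRW→CNY: 0.2158 × 909.8 × 0.004833 = 0.94889
BRL→CNY→KRW→BRL: 1.411 × 198.3 × 0.003329 = 0.93146
Maximum is BRL→INR→SGD→BRL at 1.0867; arbitrage exists.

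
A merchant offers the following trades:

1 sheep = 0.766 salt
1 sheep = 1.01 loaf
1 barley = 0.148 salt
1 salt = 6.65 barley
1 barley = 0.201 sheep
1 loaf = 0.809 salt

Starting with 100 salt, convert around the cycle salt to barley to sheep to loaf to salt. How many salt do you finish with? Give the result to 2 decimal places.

100 salt × 6.65 = 665 barley
665 barley × 0.201 = 133.665 sheep
133.665 sheep × 1.01 = 135.00165 loaf
135.00165 loaf × 0.809 = 109.21633485 salt

109.22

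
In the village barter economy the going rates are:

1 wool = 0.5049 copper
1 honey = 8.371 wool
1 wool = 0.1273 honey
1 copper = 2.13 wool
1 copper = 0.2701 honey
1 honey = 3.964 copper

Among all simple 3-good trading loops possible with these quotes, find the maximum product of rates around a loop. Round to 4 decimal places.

honey→wool→copper→honey: 8.371 × 0.5049 × 0.2701 = 1.14158
honey→copper→wool→honey: 3.964 × 2.13 × 0.1273 = 1.07483
Maximum is honey→wool→copper→honey at 1.1416; arbitrage exists.

1.1416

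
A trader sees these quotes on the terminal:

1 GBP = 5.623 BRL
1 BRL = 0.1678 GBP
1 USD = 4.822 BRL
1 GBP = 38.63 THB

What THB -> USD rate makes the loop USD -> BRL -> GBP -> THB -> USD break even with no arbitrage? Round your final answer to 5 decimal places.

0.03199

Known legs of the cycle: 4.822 × 0.1678 × 38.63 = 31.256753708
For no arbitrage the full-cycle product must be 1, so the missing rate is 1 / 31.256753708 ≈ 0.0319931.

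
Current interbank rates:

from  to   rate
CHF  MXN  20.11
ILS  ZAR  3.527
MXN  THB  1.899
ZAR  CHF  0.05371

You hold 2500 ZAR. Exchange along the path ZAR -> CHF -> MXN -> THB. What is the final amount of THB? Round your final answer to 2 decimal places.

2500 ZAR × 0.05371 = 134.275 CHF
134.275 CHF × 20.11 = 2700.27025 MXN
2700.27025 MXN × 1.899 = 5127.81320475 THB

5127.81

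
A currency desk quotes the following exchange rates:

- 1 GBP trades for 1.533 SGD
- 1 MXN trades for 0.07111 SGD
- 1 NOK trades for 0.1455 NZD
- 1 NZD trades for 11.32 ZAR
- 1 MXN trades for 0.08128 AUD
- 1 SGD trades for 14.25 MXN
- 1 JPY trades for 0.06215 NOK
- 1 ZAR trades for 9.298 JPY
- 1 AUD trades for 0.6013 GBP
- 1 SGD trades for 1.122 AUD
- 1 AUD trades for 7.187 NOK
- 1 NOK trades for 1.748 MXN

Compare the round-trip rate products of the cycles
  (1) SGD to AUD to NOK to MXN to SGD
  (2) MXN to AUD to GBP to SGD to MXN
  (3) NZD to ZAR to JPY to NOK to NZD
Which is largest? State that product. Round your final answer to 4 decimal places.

(1) 1.122 × 7.187 × 1.748 × 0.07111 = 1.00233
(2) 0.08128 × 0.6013 × 1.533 × 14.25 = 1.06766
(3) 11.32 × 9.298 × 0.06215 × 0.1455 = 0.95179
Highest is cycle (2) at 1.0677 (>1, arbitrage).

1.0677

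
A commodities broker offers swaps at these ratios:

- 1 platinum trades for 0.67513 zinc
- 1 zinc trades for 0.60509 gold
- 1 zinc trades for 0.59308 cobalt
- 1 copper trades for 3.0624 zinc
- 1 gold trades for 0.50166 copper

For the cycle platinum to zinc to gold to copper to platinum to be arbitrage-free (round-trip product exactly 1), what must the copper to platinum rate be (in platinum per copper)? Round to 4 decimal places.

4.8796

Known legs of the cycle: 0.67513 × 0.60509 × 0.50166 = 0.204935339773422
For no arbitrage the full-cycle product must be 1, so the missing rate is 1 / 0.204935339773422 ≈ 4.879588.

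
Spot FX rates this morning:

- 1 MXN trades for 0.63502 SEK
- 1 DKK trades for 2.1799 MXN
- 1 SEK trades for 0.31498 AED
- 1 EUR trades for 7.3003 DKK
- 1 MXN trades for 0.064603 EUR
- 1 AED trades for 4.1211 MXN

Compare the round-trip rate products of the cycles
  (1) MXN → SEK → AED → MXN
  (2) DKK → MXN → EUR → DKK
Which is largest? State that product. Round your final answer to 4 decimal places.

1.0281

(1) 0.63502 × 0.31498 × 4.1211 = 0.82430
(2) 2.1799 × 0.064603 × 7.3003 = 1.02809
Highest is cycle (2) at 1.0281 (>1, arbitrage).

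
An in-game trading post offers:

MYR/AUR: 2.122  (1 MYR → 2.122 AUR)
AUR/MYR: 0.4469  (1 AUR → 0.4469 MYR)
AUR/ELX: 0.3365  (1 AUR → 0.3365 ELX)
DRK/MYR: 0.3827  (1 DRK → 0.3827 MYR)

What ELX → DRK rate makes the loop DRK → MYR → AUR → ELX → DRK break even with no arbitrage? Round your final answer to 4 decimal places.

3.6594

Known legs of the cycle: 0.3827 × 2.122 × 0.3365 = 0.2732680831
For no arbitrage the full-cycle product must be 1, so the missing rate is 1 / 0.2732680831 ≈ 3.659410.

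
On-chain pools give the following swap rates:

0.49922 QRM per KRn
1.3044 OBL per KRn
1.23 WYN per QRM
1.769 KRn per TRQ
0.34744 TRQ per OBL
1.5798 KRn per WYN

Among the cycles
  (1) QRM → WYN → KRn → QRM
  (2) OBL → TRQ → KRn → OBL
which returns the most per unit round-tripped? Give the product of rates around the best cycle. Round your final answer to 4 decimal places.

0.9701

(1) 1.23 × 1.5798 × 0.49922 = 0.97006
(2) 0.34744 × 1.769 × 1.3044 = 0.80171
Highest is cycle (1) at 0.9701 (≤1, no arbitrage).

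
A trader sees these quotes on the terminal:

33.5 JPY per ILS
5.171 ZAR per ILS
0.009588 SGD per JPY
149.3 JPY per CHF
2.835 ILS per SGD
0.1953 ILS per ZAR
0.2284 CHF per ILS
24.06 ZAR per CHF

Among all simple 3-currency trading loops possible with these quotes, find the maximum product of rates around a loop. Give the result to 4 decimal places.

ZAR→ILS→CHF→ZAR: 0.1953 × 0.2284 × 24.06 = 1.07323
ILS→JPY→SGD→ILS: 33.5 × 0.009588 × 2.835 = 0.91060
Maximum is ZAR→ILS→CHF→ZAR at 1.0732; arbitrage exists.

1.0732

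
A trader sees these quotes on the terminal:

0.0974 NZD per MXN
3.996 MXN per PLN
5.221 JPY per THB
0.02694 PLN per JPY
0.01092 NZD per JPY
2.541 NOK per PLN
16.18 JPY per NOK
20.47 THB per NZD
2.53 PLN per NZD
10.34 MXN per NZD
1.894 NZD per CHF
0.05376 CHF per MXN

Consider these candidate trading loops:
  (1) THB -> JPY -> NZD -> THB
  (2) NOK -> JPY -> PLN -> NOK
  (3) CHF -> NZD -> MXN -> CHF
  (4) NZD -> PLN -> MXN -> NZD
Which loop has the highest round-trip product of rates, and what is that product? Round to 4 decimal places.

1.1671

(1) 5.221 × 0.01092 × 20.47 = 1.16706
(2) 16.18 × 0.02694 × 2.541 = 1.10759
(3) 1.894 × 10.34 × 0.05376 = 1.05283
(4) 2.53 × 3.996 × 0.0974 = 0.98470
Highest is cycle (1) at 1.1671 (>1, arbitrage).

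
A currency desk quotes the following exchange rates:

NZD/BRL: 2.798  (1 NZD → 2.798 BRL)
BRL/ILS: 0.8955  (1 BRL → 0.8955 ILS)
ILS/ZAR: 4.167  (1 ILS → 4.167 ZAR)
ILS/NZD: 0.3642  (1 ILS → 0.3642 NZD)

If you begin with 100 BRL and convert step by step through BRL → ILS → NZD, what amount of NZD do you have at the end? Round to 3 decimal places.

100 BRL × 0.8955 = 89.55 ILS
89.55 ILS × 0.3642 = 32.61411 NZD

32.614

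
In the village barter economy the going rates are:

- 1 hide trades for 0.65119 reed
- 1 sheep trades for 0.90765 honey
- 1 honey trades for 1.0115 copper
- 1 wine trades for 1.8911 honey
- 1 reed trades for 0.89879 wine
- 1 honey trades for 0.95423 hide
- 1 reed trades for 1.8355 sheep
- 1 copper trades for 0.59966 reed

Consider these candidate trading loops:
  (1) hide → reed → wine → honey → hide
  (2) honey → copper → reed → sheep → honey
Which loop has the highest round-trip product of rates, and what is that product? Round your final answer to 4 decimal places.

1.0562

(1) 0.65119 × 0.89879 × 1.8911 × 0.95423 = 1.05617
(2) 1.0115 × 0.59966 × 1.8355 × 0.90765 = 1.01052
Highest is cycle (1) at 1.0562 (>1, arbitrage).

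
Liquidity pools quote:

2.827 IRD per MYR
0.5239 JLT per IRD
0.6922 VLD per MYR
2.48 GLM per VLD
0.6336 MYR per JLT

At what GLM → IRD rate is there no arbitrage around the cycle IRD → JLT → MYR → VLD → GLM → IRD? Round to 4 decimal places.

Known legs of the cycle: 0.5239 × 0.6336 × 0.6922 × 2.48 = 0.56983201127424
For no arbitrage the full-cycle product must be 1, so the missing rate is 1 / 0.56983201127424 ≈ 1.754903.

1.7549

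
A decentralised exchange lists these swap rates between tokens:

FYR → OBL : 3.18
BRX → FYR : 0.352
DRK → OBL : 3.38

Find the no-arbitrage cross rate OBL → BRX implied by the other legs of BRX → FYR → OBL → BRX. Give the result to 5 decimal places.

0.89337

Known legs of the cycle: 0.352 × 3.18 = 1.11936
For no arbitrage the full-cycle product must be 1, so the missing rate is 1 / 1.11936 ≈ 0.8933676.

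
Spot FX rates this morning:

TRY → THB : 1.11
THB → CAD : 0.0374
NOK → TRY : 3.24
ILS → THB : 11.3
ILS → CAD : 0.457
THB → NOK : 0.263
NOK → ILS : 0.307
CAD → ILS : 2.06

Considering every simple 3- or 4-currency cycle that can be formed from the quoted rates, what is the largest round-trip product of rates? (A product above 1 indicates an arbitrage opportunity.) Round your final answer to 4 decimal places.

0.9459

THB→NOK→TRY→THB: 0.263 × 3.24 × 1.11 = 0.94585
ILS→THB→NOK→ILS: 11.3 × 0.263 × 0.307 = 0.91237
ILS→THB→CAD→ILS: 11.3 × 0.0374 × 2.06 = 0.87060
Maximum is THB→NOK→TRY→THB at 0.9459; no arbitrage — every cycle loses value.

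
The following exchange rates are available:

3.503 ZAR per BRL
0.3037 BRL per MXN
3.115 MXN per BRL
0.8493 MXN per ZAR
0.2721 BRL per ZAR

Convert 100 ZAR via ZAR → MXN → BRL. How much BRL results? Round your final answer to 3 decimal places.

100 ZAR × 0.8493 = 84.93 MXN
84.93 MXN × 0.3037 = 25.793241 BRL

25.793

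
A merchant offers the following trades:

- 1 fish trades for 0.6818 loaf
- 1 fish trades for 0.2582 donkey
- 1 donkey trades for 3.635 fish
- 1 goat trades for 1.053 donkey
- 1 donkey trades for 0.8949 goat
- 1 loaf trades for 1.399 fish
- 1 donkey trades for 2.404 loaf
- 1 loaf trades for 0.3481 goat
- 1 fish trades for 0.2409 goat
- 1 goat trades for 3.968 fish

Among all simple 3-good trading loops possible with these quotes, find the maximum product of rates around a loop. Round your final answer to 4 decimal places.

goat→fish→loaf→goat: 3.968 × 0.6818 × 0.3481 = 0.94174
donkey→fish→goat→donkey: 3.635 × 0.2409 × 1.053 = 0.92208
donkey→goat→fish→donkey: 0.8949 × 3.968 × 0.2582 = 0.91686
donkey→loaf→goat→donkey: 2.404 × 0.3481 × 1.053 = 0.88118
donkey→loaf→fish→donkey: 2.404 × 1.399 × 0.2582 = 0.86838
Maximum is goat→fish→loaf→goat at 0.9417; no arbitrage — every cycle loses value.

0.9417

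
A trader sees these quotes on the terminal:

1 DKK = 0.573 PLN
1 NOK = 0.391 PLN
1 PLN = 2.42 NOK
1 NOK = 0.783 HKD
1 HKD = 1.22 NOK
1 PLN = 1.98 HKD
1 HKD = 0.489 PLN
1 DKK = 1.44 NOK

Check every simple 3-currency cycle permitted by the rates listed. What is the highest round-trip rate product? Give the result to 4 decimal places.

0.9445

NOK→PLN→HKD→NOK: 0.391 × 1.98 × 1.22 = 0.94450
NOK→HKD→PLN→NOK: 0.783 × 0.489 × 2.42 = 0.92659
Maximum is NOK→PLN→HKD→NOK at 0.9445; no arbitrage — every cycle loses value.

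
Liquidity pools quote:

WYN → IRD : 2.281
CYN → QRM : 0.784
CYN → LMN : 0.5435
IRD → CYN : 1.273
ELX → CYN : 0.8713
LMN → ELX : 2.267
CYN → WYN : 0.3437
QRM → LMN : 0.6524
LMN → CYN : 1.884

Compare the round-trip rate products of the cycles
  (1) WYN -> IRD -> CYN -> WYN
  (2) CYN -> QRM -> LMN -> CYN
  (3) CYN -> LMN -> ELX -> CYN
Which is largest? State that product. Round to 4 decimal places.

1.0735

(1) 2.281 × 1.273 × 0.3437 = 0.99801
(2) 0.784 × 0.6524 × 1.884 = 0.96363
(3) 0.5435 × 2.267 × 0.8713 = 1.07354
Highest is cycle (3) at 1.0735 (>1, arbitrage).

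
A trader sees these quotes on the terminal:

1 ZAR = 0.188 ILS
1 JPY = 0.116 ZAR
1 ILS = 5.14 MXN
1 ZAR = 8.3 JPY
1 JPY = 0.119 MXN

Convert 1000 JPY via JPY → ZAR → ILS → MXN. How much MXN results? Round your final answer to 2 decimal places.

1000 JPY × 0.116 = 116 ZAR
116 ZAR × 0.188 = 21.808 ILS
21.808 ILS × 5.14 = 112.09312 MXN

112.09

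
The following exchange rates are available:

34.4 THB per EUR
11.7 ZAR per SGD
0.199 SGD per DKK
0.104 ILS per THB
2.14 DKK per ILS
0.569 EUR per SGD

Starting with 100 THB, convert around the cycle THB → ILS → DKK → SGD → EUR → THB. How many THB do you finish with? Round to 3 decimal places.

100 THB × 0.104 = 10.4 ILS
10.4 ILS × 2.14 = 22.256 DKK
22.256 DKK × 0.199 = 4.428944 SGD
4.428944 SGD × 0.569 = 2.520069136 EUR
2.520069136 EUR × 34.4 = 86.6903782784 THB

86.690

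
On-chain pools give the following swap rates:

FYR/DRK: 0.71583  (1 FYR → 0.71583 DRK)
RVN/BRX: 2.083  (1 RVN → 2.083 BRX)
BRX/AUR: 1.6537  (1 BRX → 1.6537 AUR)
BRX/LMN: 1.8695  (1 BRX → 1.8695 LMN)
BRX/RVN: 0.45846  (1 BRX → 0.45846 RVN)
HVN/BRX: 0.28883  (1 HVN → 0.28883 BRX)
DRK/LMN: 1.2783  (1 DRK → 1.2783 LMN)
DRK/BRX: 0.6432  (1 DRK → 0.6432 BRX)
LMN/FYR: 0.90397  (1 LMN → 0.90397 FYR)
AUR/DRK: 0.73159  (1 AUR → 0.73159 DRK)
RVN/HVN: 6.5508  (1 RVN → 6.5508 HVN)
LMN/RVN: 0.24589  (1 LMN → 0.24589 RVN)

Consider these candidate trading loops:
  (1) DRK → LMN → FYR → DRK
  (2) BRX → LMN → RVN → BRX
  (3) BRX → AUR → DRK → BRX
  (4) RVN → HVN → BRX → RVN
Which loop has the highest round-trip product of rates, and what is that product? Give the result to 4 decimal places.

0.9575

(1) 1.2783 × 0.90397 × 0.71583 = 0.82717
(2) 1.8695 × 0.24589 × 2.083 = 0.95754
(3) 1.6537 × 0.73159 × 0.6432 = 0.77816
(4) 6.5508 × 0.28883 × 0.45846 = 0.86744
Highest is cycle (2) at 0.9575 (≤1, no arbitrage).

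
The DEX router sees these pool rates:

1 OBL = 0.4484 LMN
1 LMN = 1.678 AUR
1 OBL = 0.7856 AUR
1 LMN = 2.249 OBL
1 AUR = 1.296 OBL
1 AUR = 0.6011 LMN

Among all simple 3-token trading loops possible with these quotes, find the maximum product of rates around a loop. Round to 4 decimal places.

OBL→AUR→LMN→OBL: 0.7856 × 0.6011 × 2.249 = 1.06203
OBL→LMN→AUR→OBL: 0.4484 × 1.678 × 1.296 = 0.97513
Maximum is OBL→AUR→LMN→OBL at 1.0620; arbitrage exists.

1.0620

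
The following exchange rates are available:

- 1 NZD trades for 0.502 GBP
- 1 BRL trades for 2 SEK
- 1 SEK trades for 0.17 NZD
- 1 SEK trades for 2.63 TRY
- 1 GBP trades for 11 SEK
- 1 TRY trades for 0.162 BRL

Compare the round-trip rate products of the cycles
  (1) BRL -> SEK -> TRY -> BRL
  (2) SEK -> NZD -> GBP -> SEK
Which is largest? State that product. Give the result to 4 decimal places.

0.9387

(1) 2 × 2.63 × 0.162 = 0.85212
(2) 0.17 × 0.502 × 11 = 0.93874
Highest is cycle (2) at 0.9387 (≤1, no arbitrage).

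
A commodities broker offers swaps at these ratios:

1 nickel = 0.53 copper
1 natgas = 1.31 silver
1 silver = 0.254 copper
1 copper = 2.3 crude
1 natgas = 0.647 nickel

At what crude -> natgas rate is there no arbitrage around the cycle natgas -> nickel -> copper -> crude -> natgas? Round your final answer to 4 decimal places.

Known legs of the cycle: 0.647 × 0.53 × 2.3 = 0.788693
For no arbitrage the full-cycle product must be 1, so the missing rate is 1 / 0.788693 ≈ 1.267920.

1.2679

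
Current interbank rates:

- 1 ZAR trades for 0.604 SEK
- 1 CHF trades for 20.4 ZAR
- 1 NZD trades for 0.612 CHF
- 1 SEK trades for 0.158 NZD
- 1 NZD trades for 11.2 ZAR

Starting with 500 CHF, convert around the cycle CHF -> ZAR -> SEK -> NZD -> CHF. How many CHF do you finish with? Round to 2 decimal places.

595.72

500 CHF × 20.4 = 10200 ZAR
10200 ZAR × 0.604 = 6160.8 SEK
6160.8 SEK × 0.158 = 973.4064 NZD
973.4064 NZD × 0.612 = 595.7247168 CHF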